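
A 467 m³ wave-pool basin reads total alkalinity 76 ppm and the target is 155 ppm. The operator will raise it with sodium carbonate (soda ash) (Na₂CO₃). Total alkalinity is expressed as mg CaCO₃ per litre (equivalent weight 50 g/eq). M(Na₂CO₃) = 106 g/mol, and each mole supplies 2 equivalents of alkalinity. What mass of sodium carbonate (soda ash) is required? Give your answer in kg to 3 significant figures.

Volume: 467 m³ = 467,000 L.
Alkalinity to add: (155 − 76) = 79 mg/L as CaCO₃ × 467,000 L = 36,890 g as CaCO₃.
Equivalents: 36,890 g ÷ 50 g/eq = 737.9 eq.
Each mole of Na₂CO₃ supplies 2 eq, so 737.9 / 2 = 368.9 mol.
Mass: 368.9 mol × 106 g/mol = 39,110 g.

39.1 kg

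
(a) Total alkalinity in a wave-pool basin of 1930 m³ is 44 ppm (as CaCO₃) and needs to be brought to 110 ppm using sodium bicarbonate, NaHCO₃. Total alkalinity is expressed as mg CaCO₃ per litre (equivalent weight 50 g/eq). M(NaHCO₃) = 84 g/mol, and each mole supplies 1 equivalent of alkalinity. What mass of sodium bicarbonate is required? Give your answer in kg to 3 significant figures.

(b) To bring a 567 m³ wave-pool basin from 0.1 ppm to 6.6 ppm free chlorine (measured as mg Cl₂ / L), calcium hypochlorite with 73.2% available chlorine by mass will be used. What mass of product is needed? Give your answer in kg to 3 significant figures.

(a) 214 kg; (b) 5.03 kg

(a) Volume: 1930 m³ = 1,930,000 L.
(a) Alkalinity to add: (110 − 44) = 66 mg/L as CaCO₃ × 1,930,000 L = 127,400 g as CaCO₃.
(a) Equivalents: 127,400 g ÷ 50 g/eq = 2548 eq.
(a) NaHCO₃ supplies 1 eq per mole → 2548 mol.
(a) Mass: 2548 mol × 84 g/mol = 214,000 g.

(b) Volume: 567 m³ = 567,000 L.
(b) Chlorine deficit: 6.6 − 0.1 = 6.5 ppm = 6.5 mg/L as Cl₂.
(b) Cl₂ equivalent needed: 6.5 mg/L × 567,000 L = 3,686,000 mg = 3686 g.
(b) Product at 73.2% available chlorine: 3686 / 0.732 = 5035 g.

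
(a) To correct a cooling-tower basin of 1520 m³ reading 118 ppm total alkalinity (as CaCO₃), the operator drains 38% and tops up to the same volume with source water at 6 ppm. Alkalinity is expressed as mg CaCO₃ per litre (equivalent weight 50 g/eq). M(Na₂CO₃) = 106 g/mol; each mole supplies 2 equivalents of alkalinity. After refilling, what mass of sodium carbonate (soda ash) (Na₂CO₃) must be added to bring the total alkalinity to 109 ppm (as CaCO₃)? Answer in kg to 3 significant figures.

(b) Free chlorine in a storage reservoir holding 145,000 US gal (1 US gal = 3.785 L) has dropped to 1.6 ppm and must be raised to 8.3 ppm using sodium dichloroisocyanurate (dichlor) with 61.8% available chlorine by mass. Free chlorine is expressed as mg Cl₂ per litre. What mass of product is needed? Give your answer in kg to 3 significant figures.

(a) Volume: 1520 m³ = 1,520,000 L.
(a) After draining 38% and refilling: 118 × 0.62 + 6 × 0.38 = 75.44 ppm.
(a) Deficit to target: 109 − 75.44 = 33.56 mg/L.
(a) As CaCO₃: 33.56 mg/L × 1,520,000 L = 51,010 g; ÷ 50 g/eq ÷ 2 = 510.1 mol Na₂CO₃.
(a) Mass: 510.1 × 106 = 54,070 g.

(b) Volume: 145,000 US gal × 3.785 L/gal = 548,825 L.
(b) Chlorine deficit: 8.3 − 1.6 = 6.7 ppm = 6.7 mg/L as Cl₂.
(b) Cl₂ equivalent needed: 6.7 mg/L × 548,825 L = 3,677,000 mg = 3677 g.
(b) Product at 61.8% available chlorine: 3677 / 0.618 = 5950 g.

(a) 54.1 kg; (b) 5.95 kg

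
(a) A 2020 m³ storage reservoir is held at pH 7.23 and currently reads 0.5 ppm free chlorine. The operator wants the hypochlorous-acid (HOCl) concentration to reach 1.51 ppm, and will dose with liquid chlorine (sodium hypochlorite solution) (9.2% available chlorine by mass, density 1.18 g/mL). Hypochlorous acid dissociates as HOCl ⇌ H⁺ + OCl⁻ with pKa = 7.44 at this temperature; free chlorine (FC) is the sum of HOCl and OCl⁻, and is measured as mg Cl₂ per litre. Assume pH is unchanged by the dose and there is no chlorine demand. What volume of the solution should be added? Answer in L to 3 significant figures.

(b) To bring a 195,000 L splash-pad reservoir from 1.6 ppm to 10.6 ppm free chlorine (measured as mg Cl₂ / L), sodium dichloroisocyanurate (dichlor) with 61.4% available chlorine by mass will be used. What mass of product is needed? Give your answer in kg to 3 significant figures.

(a) 36.1 L; (b) 2.86 kg

(a) Volume: 2020 m³ = 2,020,000 L.
(a) [OCl⁻]/[HOCl] = 10^(pH − pKa) = 10^(7.23 − 7.44) = 0.6166; fraction as HOCl = 1/(1 + 0.6166) = 0.6186.
(a) Free chlorine required for 1.51 ppm HOCl: 1.51 / 0.6186 = 2.441 ppm.
(a) FC to add: 2.441 − 0.5 = 1.941 mg/L as Cl₂.
(a) Cl₂ equivalent: 1.941 mg/L × 2,020,000 L = 3921 g.
(a) Product at 9.2% available Cl: 3921 / 0.092 = 42,620 g.
(a) Volume: 42,620 g ÷ 1.18 g/mL = 36,120 mL.

(b) Chlorine deficit: 10.6 − 1.6 = 9 ppm = 9 mg/L as Cl₂.
(b) Cl₂ equivalent needed: 9 mg/L × 195,000 L = 1,755,000 mg = 1755 g.
(b) Product at 61.4% available chlorine: 1755 / 0.614 = 2858 g.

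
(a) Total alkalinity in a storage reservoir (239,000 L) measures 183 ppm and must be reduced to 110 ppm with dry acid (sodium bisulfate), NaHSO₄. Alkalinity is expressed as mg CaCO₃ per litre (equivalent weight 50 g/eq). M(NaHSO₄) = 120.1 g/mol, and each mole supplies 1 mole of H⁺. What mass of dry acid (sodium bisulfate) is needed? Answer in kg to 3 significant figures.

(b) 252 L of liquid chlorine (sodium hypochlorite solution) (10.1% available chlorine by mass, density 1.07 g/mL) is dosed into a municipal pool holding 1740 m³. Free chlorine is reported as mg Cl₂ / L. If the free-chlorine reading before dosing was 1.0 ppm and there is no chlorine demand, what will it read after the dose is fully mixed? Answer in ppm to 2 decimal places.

(a) Alkalinity to neutralize: (183 − 110) = 73 mg/L as CaCO₃ × 239,000 L = 17,450 g as CaCO₃.
(a) Equivalents of H⁺ required: 17,450 ÷ 50 g/eq = 348.9 eq = 348.9 mol NaHSO₄.
(a) Mass of NaHSO₄: 348.9 × 120.1 = 41,910 g.

(b) Volume: 1740 m³ = 1,740,000 L.
(b) Mass of solution: 252 L × 1000 mL/L × 1.07 g/mL = 269,600 g.
(b) Available chlorine delivered: 269,600 g × 0.101 = 27,230 g as Cl₂.
(b) Concentration rise: 27,230 g / 1,740,000 L = 15.65 mg/L = 15.65 ppm.
(b) Final FC: 1.0 + 15.65 = 16.65 ppm.

(a) 41.9 kg; (b) 16.65 ppm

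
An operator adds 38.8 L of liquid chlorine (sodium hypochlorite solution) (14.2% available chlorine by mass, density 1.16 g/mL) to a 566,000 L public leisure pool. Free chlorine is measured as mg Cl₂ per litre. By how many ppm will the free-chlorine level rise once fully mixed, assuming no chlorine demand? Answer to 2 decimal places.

11.29 ppm

Mass of solution: 38.8 L × 1000 mL/L × 1.16 g/mL = 45,010 g.
Available chlorine delivered: 45,010 g × 0.142 = 6391 g as Cl₂.
Concentration rise: 6391 g / 566,000 L = 11.29 mg/L = 11.29 ppm.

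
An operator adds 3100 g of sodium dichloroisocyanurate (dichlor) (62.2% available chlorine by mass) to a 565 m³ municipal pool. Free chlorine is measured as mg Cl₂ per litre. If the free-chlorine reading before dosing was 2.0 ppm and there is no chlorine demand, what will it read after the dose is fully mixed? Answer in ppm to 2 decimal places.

5.41 ppm

Volume: 565 m³ = 565,000 L.
Available chlorine delivered: 3100 g × 0.622 = 1928 g as Cl₂.
Concentration rise: 1928 g / 565,000 L = 3.413 mg/L = 3.41 ppm.
Final FC: 2.0 + 3.41 = 5.41 ppm.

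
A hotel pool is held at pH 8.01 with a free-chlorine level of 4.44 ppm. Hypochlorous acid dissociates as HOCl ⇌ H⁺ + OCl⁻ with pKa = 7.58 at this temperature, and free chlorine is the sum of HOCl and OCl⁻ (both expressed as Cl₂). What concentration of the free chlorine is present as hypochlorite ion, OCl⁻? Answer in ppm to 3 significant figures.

[OCl⁻]/[HOCl] = 10^(pH − pKa) = 10^(8.01 − 7.58) = 10^0.43 = 2.692.
Fraction as HOCl = 1 / (1 + 2.692) = 0.2709.
OCl⁻ = (1 − 0.2709) × 4.44 ppm = 3.237 ppm.

3.24 ppm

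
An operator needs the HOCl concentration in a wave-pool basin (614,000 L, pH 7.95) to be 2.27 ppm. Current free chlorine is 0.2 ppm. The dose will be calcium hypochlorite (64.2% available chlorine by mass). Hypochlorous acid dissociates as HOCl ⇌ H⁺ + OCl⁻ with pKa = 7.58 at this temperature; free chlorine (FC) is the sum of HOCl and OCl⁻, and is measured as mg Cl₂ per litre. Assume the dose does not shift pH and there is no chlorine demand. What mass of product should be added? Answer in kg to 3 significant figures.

7.07 kg

[OCl⁻]/[HOCl] = 10^(pH − pKa) = 10^(7.95 − 7.58) = 2.344; fraction as HOCl = 1/(1 + 2.344) = 0.299.
Free chlorine required for 2.27 ppm HOCl: 2.27 / 0.299 = 7.591 ppm.
FC to add: 7.591 − 0.2 = 7.391 mg/L as Cl₂.
Cl₂ equivalent: 7.391 mg/L × 614,000 L = 4538 g.
Product at 64.2% available Cl: 4538 / 0.642 = 7069 g.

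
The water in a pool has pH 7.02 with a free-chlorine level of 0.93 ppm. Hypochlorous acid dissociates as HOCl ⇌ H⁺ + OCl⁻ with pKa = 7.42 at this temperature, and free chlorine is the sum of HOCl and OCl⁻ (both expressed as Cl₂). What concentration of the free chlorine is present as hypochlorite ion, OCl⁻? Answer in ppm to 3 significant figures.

[OCl⁻]/[HOCl] = 10^(pH − pKa) = 10^(7.02 − 7.42) = 10^-0.40 = 0.3981.
Fraction as HOCl = 1 / (1 + 0.3981) = 0.7153.
OCl⁻ = (1 − 0.7153) × 0.93 ppm = 0.2648 ppm.

0.265 ppm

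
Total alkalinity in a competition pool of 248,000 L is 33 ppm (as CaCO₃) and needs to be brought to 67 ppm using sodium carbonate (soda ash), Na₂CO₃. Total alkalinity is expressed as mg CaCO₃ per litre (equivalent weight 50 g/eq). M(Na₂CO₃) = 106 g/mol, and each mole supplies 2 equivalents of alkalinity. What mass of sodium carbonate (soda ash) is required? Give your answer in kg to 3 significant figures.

8.94 kg

Alkalinity to add: (67 − 33) = 34 mg/L as CaCO₃ × 248,000 L = 8432 g as CaCO₃.
Equivalents: 8432 g ÷ 50 g/eq = 168.6 eq.
Each mole of Na₂CO₃ supplies 2 eq, so 168.6 / 2 = 84.32 mol.
Mass: 84.32 mol × 106 g/mol = 8938 g.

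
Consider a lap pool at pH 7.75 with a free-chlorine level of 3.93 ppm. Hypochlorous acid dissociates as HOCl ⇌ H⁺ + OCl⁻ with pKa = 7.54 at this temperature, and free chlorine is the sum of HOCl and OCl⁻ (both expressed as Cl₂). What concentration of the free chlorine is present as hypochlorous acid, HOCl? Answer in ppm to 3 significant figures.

[OCl⁻]/[HOCl] = 10^(pH − pKa) = 10^(7.75 − 7.54) = 10^0.21 = 1.622.
Fraction as HOCl = 1 / (1 + 1.622) = 0.3814.
HOCl = 0.3814 × 3.93 ppm = 1.499 ppm.

1.50 ppm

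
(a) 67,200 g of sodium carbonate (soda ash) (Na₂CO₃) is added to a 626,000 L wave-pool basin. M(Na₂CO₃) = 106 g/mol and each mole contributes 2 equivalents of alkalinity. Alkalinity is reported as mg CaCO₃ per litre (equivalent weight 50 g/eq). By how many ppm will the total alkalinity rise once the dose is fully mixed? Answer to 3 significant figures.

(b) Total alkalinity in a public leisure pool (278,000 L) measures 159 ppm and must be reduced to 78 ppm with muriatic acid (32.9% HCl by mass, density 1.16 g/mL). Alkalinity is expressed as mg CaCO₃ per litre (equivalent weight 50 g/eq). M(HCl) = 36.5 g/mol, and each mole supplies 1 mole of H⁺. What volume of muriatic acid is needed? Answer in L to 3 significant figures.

(a) 101 ppm; (b) 43.1 L

(a) Moles of Na₂CO₃: 67,200 g ÷ 106 g/mol = 634 mol → 1268 eq of alkalinity.
(a) As CaCO₃: 1268 eq × 50 g/eq = 63,400 g.
(a) Rise: 63,400 g / 626,000 L × 1000 = 101.3 mg/L.

(b) Alkalinity to neutralize: (159 − 78) = 81 mg/L as CaCO₃ × 278,000 L = 22,520 g as CaCO₃.
(b) Equivalents of H⁺ required: 22,520 ÷ 50 g/eq = 450.4 eq = 450.4 mol HCl.
(b) Mass of HCl: 450.4 × 36.5 = 16,440 g.
(b) Mass of 32.9% solution: 16,440 / 0.329 = 49,960 g.
(b) Volume: 49,960 g ÷ 1.16 g/mL = 43,070 mL.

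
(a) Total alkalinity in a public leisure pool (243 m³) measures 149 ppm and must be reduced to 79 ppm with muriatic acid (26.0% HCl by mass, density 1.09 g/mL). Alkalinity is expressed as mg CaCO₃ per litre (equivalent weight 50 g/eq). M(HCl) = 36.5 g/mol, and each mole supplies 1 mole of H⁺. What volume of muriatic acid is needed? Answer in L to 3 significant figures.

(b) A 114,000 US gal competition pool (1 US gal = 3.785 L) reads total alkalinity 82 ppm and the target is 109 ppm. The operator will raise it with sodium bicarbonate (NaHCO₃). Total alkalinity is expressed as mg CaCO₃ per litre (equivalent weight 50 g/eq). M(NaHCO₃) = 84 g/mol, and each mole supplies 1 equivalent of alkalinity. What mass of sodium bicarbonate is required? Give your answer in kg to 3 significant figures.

(a) Volume: 243 m³ = 243,000 L.
(a) Alkalinity to neutralize: (149 − 79) = 70 mg/L as CaCO₃ × 243,000 L = 17,010 g as CaCO₃.
(a) Equivalents of H⁺ required: 17,010 ÷ 50 g/eq = 340.2 eq = 340.2 mol HCl.
(a) Mass of HCl: 340.2 × 36.5 = 12,420 g.
(a) Mass of 26.0% solution: 12,420 / 0.26 = 47,760 g.
(a) Volume: 47,760 g ÷ 1.09 g/mL = 43,820 mL.

(b) Volume: 114,000 US gal × 3.785 L/gal = 431,490 L.
(b) Alkalinity to add: (109 − 82) = 27 mg/L as CaCO₃ × 431,490 L = 11,650 g as CaCO₃.
(b) Equivalents: 11,650 g ÷ 50 g/eq = 233 eq.
(b) NaHCO₃ supplies 1 eq per mole → 233 mol.
(b) Mass: 233 mol × 84 g/mol = 19,570 g.

(a) 43.8 L; (b) 19.6 kg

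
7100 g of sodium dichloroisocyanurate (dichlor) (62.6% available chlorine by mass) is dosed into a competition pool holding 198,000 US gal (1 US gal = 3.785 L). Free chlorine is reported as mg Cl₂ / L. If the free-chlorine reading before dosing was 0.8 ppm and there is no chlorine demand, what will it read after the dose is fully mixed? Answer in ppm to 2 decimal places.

6.73 ppm

Volume: 198,000 US gal × 3.785 L/gal = 749,430 L.
Available chlorine delivered: 7100 g × 0.626 = 4445 g as Cl₂.
Concentration rise: 4445 g / 749,430 L = 5.931 mg/L = 5.93 ppm.
Final FC: 0.8 + 5.93 = 6.73 ppm.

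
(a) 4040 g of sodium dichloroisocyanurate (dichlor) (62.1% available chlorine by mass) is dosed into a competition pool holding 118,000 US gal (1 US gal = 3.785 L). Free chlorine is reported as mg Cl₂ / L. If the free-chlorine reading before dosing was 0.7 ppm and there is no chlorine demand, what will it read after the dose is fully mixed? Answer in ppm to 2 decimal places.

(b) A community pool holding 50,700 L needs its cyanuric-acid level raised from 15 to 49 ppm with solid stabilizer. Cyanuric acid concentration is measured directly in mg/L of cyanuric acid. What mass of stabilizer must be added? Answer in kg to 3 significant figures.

(a) 6.32 ppm; (b) 1.72 kg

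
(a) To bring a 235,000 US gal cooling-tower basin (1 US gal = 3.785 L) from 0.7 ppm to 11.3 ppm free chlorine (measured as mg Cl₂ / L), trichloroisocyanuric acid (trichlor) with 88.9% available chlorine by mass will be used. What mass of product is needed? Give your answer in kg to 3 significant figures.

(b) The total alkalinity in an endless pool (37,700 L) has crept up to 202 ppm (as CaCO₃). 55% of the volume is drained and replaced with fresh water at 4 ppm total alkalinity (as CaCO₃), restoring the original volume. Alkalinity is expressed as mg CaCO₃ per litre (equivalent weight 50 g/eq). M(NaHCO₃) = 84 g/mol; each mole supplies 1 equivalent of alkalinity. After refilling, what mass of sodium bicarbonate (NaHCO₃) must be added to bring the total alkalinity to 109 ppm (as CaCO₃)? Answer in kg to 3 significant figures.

(a) 10.6 kg; (b) 1.01 kg

(a) Volume: 235,000 US gal × 3.785 L/gal = 889,475 L.
(a) Chlorine deficit: 11.3 − 0.7 = 10.6 ppm = 10.6 mg/L as Cl₂.
(a) Cl₂ equivalent needed: 10.6 mg/L × 889,475 L = 9,428,000 mg = 9428 g.
(a) Product at 88.9% available chlorine: 9428 / 0.889 = 10,610 g.

(b) After draining 55% and refilling: 202 × 0.45 + 4 × 0.55 = 93.1 ppm.
(b) Deficit to target: 109 − 93.1 = 15.9 mg/L.
(b) As CaCO₃: 15.9 mg/L × 37,700 L = 599.4 g; ÷ 50 g/eq ÷ 1 = 11.99 mol NaHCO₃.
(b) Mass: 11.99 × 84 = 1007 g.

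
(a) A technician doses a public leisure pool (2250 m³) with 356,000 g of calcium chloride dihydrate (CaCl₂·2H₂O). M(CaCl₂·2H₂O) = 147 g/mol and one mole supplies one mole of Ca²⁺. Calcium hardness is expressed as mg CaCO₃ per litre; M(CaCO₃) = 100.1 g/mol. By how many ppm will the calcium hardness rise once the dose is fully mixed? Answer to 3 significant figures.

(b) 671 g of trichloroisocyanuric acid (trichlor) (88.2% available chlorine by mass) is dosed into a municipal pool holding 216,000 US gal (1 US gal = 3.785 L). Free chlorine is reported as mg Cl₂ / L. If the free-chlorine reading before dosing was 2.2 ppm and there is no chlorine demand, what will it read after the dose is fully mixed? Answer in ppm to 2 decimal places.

(a) 108 ppm; (b) 2.92 ppm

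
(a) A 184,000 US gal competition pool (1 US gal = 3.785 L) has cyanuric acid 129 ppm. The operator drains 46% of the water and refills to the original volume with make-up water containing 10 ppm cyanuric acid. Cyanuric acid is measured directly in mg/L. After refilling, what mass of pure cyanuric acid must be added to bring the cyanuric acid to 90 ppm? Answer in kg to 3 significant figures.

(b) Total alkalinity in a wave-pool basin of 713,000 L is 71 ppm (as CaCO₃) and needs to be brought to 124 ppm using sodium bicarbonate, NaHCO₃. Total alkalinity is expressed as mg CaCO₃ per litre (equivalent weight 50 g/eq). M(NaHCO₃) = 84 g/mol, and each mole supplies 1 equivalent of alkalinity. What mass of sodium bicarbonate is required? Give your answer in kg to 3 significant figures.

(a) 11.0 kg; (b) 63.5 kg

(a) Volume: 184,000 US gal × 3.785 L/gal = 696,440 L.
(a) After draining 46% and refilling: 129 × 0.54 + 10 × 0.46 = 74.26 ppm.
(a) Deficit to target: 90 − 74.26 = 15.74 mg/L.
(a) Mass: 15.74 mg/L × 696,440 L = 10,960 g cyanuric acid.

(b) Alkalinity to add: (124 − 71) = 53 mg/L as CaCO₃ × 713,000 L = 37,790 g as CaCO₃.
(b) Equivalents: 37,790 g ÷ 50 g/eq = 755.8 eq.
(b) NaHCO₃ supplies 1 eq per mole → 755.8 mol.
(b) Mass: 755.8 mol × 84 g/mol = 63,490 g.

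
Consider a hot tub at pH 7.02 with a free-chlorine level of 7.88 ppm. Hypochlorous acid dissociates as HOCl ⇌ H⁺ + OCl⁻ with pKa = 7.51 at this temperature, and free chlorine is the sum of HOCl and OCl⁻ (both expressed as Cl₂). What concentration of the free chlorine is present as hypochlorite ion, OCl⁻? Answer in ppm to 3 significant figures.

1.93 ppm

[OCl⁻]/[HOCl] = 10^(pH − pKa) = 10^(7.02 − 7.51) = 10^-0.49 = 0.3236.
Fraction as HOCl = 1 / (1 + 0.3236) = 0.7555.
OCl⁻ = (1 − 0.7555) × 7.88 ppm = 1.927 ppm.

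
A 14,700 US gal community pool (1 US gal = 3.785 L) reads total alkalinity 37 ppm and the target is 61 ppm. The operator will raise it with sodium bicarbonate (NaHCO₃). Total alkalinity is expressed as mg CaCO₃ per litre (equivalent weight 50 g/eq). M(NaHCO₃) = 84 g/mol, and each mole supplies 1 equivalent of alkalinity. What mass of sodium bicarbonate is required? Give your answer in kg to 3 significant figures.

Volume: 14,700 US gal × 3.785 L/gal = 55,640 L.
Alkalinity to add: (61 − 37) = 24 mg/L as CaCO₃ × 55,640 L = 1335 g as CaCO₃.
Equivalents: 1335 g ÷ 50 g/eq = 26.71 eq.
NaHCO₃ supplies 1 eq per mole → 26.71 mol.
Mass: 26.71 mol × 84 g/mol = 2243 g.

2.24 kg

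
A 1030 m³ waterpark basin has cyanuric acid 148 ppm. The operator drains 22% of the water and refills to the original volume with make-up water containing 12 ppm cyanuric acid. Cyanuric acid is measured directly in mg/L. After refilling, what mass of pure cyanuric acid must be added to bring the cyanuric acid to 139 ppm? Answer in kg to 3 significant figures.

Volume: 1030 m³ = 1,030,000 L.
After draining 22% and refilling: 148 × 0.78 + 12 × 0.22 = 118.08 ppm.
Deficit to target: 139 − 118.08 = 20.92 mg/L.
Mass: 20.92 mg/L × 1,030,000 L = 21,550 g cyanuric acid.

21.5 kg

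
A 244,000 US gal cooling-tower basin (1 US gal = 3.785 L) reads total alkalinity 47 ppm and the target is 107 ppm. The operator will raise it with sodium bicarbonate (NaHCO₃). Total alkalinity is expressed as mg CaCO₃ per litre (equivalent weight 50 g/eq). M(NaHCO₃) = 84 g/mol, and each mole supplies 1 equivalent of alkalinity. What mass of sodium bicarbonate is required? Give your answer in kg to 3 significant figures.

93.1 kg

Volume: 244,000 US gal × 3.785 L/gal = 923,540 L.
Alkalinity to add: (107 − 47) = 60 mg/L as CaCO₃ × 923,540 L = 55,410 g as CaCO₃.
Equivalents: 55,410 g ÷ 50 g/eq = 1108 eq.
NaHCO₃ supplies 1 eq per mole → 1108 mol.
Mass: 1108 mol × 84 g/mol = 93,090 g.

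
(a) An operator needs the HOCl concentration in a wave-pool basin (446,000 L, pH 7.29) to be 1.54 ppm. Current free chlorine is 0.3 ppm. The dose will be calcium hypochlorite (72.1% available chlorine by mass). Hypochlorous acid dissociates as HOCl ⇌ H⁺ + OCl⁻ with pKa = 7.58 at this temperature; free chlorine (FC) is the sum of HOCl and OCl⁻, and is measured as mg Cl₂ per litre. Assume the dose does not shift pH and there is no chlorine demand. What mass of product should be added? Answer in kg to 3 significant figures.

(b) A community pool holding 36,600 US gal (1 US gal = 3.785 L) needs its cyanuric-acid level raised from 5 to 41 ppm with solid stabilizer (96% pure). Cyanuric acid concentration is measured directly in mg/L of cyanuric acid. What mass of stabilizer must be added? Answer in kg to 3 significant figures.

(a) [OCl⁻]/[HOCl] = 10^(pH − pKa) = 10^(7.29 − 7.58) = 0.5129; fraction as HOCl = 1/(1 + 0.5129) = 0.661.
(a) Free chlorine required for 1.54 ppm HOCl: 1.54 / 0.661 = 2.33 ppm.
(a) FC to add: 2.33 − 0.3 = 2.03 mg/L as Cl₂.
(a) Cl₂ equivalent: 2.03 mg/L × 446,000 L = 905.3 g.
(a) Product at 72.1% available Cl: 905.3 / 0.721 = 1256 g.

(b) Volume: 36,600 US gal × 3.785 L/gal = 138,531 L.
(b) CYA to add: (41 − 5) = 36 mg/L × 138,531 L = 4987 g cyanuric acid.
(b) At 96% purity: 4987 / 0.96 = 5195 g product.

(a) 1.26 kg; (b) 5.19 kg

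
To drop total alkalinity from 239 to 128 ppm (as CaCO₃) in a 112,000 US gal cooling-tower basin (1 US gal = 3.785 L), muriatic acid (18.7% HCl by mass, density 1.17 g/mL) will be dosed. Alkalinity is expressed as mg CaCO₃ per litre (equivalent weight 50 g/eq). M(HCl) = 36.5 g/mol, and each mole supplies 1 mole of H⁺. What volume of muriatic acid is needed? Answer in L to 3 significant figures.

157 L

Volume: 112,000 US gal × 3.785 L/gal = 423,920 L.
Alkalinity to neutralize: (239 − 128) = 111 mg/L as CaCO₃ × 423,920 L = 47,060 g as CaCO₃.
Equivalents of H⁺ required: 47,060 ÷ 50 g/eq = 941.1 eq = 941.1 mol HCl.
Mass of HCl: 941.1 × 36.5 = 34,350 g.
Mass of 18.7% solution: 34,350 / 0.187 = 183,700 g.
Volume: 183,700 g ÷ 1.17 g/mL = 157,000 mL.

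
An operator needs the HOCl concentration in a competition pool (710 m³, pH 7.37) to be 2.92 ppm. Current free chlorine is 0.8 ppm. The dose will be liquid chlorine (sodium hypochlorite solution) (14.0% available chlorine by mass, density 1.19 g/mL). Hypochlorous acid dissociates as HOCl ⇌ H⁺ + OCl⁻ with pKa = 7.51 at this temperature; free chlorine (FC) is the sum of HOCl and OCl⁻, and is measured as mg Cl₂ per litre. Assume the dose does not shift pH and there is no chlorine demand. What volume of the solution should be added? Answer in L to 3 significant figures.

Volume: 710 m³ = 710,000 L.
[OCl⁻]/[HOCl] = 10^(pH − pKa) = 10^(7.37 − 7.51) = 0.7244; fraction as HOCl = 1/(1 + 0.7244) = 0.5799.
Free chlorine required for 2.92 ppm HOCl: 2.92 / 0.5799 = 5.035 ppm.
FC to add: 5.035 − 0.8 = 4.235 mg/L as Cl₂.
Cl₂ equivalent: 4.235 mg/L × 710,000 L = 3007 g.
Product at 14.0% available Cl: 3007 / 0.14 = 21,480 g.
Volume: 21,480 g ÷ 1.19 g/mL = 18,050 mL.

18.0 L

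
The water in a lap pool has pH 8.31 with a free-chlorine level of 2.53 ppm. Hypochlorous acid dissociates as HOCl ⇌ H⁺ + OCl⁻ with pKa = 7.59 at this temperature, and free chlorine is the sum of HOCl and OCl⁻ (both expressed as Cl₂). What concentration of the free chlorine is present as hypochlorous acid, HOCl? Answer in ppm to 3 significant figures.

[OCl⁻]/[HOCl] = 10^(pH − pKa) = 10^(8.31 − 7.59) = 10^0.72 = 5.248.
Fraction as HOCl = 1 / (1 + 5.248) = 0.16.
HOCl = 0.16 × 2.53 ppm = 0.4049 ppm.

0.405 ppm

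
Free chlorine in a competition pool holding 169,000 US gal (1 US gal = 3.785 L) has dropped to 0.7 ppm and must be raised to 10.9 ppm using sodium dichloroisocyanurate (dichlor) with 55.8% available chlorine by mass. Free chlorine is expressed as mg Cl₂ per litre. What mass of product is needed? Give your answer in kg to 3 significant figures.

11.7 kg

Volume: 169,000 US gal × 3.785 L/gal = 639,665 L.
Chlorine deficit: 10.9 − 0.7 = 10.2 ppm = 10.2 mg/L as Cl₂.
Cl₂ equivalent needed: 10.2 mg/L × 639,665 L = 6,525,000 mg = 6525 g.
Product at 55.8% available chlorine: 6525 / 0.558 = 11,690 g.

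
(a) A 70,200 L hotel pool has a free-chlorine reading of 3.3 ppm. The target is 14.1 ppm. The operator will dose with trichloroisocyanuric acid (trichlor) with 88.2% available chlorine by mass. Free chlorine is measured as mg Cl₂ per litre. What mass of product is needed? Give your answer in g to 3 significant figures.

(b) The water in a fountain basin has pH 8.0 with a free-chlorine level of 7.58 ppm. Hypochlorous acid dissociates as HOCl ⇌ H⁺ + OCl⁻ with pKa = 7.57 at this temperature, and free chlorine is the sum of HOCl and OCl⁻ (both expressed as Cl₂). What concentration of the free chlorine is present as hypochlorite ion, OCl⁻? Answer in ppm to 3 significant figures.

(a) 860 g; (b) 5.53 ppm

(a) Chlorine deficit: 14.1 − 3.3 = 10.8 ppm = 10.8 mg/L as Cl₂.
(a) Cl₂ equivalent needed: 10.8 mg/L × 70,200 L = 758,200 mg = 758.2 g.
(a) Product at 88.2% available chlorine: 758.2 / 0.882 = 859.6 g.

(b) [OCl⁻]/[HOCl] = 10^(pH − pKa) = 10^(8.0 − 7.57) = 10^0.43 = 2.692.
(b) Fraction as HOCl = 1 / (1 + 2.692) = 0.2709.
(b) OCl⁻ = (1 − 0.2709) × 7.58 ppm = 5.527 ppm.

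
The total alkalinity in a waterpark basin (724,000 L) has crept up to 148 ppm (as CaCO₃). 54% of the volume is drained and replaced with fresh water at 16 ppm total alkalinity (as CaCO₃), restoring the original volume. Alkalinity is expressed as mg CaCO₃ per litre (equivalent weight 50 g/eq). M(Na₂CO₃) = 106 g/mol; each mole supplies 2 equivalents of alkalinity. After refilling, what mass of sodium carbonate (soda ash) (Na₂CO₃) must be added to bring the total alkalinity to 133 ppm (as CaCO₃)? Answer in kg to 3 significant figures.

43.2 kg

After draining 54% and refilling: 148 × 0.46 + 16 × 0.54 = 76.72 ppm.
Deficit to target: 133 − 76.72 = 56.28 mg/L.
As CaCO₃: 56.28 mg/L × 724,000 L = 40,750 g; ÷ 50 g/eq ÷ 2 = 407.5 mol Na₂CO₃.
Mass: 407.5 × 106 = 43,190 g.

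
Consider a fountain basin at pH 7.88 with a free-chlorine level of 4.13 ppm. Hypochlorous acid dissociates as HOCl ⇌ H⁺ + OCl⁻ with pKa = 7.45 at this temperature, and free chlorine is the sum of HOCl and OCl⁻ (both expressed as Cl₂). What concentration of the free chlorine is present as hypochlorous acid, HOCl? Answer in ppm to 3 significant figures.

1.12 ppm

[OCl⁻]/[HOCl] = 10^(pH − pKa) = 10^(7.88 − 7.45) = 10^0.43 = 2.692.
Fraction as HOCl = 1 / (1 + 2.692) = 0.2709.
HOCl = 0.2709 × 4.13 ppm = 1.119 ppm.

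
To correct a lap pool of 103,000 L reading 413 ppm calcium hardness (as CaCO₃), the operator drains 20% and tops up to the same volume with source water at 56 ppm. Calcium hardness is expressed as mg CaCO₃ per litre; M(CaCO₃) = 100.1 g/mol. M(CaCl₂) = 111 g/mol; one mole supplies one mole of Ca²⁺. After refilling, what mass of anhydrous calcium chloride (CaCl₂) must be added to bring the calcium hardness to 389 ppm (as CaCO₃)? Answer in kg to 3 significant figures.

After draining 20% and refilling: 413 × 0.80 + 56 × 0.20 = 341.6 ppm.
Deficit to target: 389 − 341.6 = 47.4 mg/L.
As CaCO₃: 47.4 mg/L × 103,000 L = 4882 g; ÷ 100.1 = 48.77 mol Ca²⁺.
Mass: 48.77 × 111 = 5414 g.

5.41 kg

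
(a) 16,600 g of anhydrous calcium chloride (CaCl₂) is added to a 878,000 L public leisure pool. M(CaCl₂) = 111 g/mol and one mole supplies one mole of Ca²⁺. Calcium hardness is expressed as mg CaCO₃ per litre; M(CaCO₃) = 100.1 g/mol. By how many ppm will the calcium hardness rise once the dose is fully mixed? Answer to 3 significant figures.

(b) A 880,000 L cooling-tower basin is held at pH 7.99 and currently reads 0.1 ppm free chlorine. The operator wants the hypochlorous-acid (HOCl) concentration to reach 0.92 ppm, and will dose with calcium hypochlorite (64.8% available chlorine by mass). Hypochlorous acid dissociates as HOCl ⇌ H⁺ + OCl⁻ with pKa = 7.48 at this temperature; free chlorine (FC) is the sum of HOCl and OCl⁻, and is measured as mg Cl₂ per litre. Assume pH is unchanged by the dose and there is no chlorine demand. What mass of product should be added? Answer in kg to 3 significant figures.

(a) Moles of Ca²⁺: 16,600 g ÷ 111 g/mol = 149.5 mol.
(a) As CaCO₃: 149.5 mol × 100.1 g/mol = 14,970 g.
(a) Rise: 14,970 g / 878,000 L × 1000 = 17.05 mg/L.

(b) [OCl⁻]/[HOCl] = 10^(pH − pKa) = 10^(7.99 − 7.48) = 3.236; fraction as HOCl = 1/(1 + 3.236) = 0.2361.
(b) Free chlorine required for 0.92 ppm HOCl: 0.92 / 0.2361 = 3.897 ppm.
(b) FC to add: 3.897 − 0.1 = 3.797 mg/L as Cl₂.
(b) Cl₂ equivalent: 3.797 mg/L × 880,000 L = 3341 g.
(b) Product at 64.8% available Cl: 3341 / 0.648 = 5157 g.

(a) 17.1 ppm; (b) 5.16 kg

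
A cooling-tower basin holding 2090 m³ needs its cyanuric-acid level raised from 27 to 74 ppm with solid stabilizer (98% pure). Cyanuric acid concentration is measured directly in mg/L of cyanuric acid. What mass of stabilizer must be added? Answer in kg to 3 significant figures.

100 kg

Volume: 2090 m³ = 2,090,000 L.
CYA to add: (74 − 27) = 47 mg/L × 2,090,000 L = 98,230 g cyanuric acid.
At 98% purity: 98,230 / 0.98 = 100,200 g product.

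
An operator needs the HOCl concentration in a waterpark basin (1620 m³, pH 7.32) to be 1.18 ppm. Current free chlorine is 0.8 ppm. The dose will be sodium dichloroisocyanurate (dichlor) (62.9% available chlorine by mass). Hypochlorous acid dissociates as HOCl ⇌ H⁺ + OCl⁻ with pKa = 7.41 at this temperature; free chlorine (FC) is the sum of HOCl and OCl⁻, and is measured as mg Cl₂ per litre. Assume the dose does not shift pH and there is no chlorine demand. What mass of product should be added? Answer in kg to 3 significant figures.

3.45 kg

Volume: 1620 m³ = 1,620,000 L.
[OCl⁻]/[HOCl] = 10^(pH − pKa) = 10^(7.32 − 7.41) = 0.8128; fraction as HOCl = 1/(1 + 0.8128) = 0.5516.
Free chlorine required for 1.18 ppm HOCl: 1.18 / 0.5516 = 2.139 ppm.
FC to add: 2.139 − 0.8 = 1.339 mg/L as Cl₂.
Cl₂ equivalent: 1.339 mg/L × 1,620,000 L = 2169 g.
Product at 62.9% available Cl: 2169 / 0.629 = 3449 g.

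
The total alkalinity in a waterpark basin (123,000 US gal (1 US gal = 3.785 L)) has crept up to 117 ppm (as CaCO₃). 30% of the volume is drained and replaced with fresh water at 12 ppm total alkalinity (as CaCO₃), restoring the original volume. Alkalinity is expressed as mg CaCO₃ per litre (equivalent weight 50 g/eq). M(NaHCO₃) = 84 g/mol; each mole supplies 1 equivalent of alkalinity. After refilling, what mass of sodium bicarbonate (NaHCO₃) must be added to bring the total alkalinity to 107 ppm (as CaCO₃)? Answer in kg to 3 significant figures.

16.8 kg

Volume: 123,000 US gal × 3.785 L/gal = 465,555 L.
After draining 30% and refilling: 117 × 0.70 + 12 × 0.30 = 85.5 ppm.
Deficit to target: 107 − 85.5 = 21.5 mg/L.
As CaCO₃: 21.5 mg/L × 465,555 L = 10,010 g; ÷ 50 g/eq ÷ 1 = 200.2 mol NaHCO₃.
Mass: 200.2 × 84 = 16,820 g.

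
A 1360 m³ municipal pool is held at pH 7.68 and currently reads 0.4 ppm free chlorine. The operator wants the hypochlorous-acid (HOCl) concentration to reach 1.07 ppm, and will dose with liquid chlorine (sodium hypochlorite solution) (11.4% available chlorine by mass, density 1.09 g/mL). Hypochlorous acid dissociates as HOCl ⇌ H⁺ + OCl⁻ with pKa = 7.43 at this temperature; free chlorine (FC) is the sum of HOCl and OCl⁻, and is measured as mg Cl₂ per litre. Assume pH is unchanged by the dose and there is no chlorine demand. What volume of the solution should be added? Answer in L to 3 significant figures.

Volume: 1360 m³ = 1,360,000 L.
[OCl⁻]/[HOCl] = 10^(pH − pKa) = 10^(7.68 − 7.43) = 1.778; fraction as HOCl = 1/(1 + 1.778) = 0.3599.
Free chlorine required for 1.07 ppm HOCl: 1.07 / 0.3599 = 2.973 ppm.
FC to add: 2.973 − 0.4 = 2.573 mg/L as Cl₂.
Cl₂ equivalent: 2.573 mg/L × 1,360,000 L = 3499 g.
Product at 11.4% available Cl: 3499 / 0.114 = 30,690 g.
Volume: 30,690 g ÷ 1.09 g/mL = 28,160 mL.

28.2 L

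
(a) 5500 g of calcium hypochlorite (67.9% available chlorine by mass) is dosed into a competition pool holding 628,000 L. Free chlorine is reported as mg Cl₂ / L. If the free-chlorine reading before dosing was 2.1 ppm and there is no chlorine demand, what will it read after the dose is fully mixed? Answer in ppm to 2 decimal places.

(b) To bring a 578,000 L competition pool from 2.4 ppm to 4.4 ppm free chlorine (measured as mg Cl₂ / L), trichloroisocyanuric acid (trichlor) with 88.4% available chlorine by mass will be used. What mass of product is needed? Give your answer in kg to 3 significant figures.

(a) Available chlorine delivered: 5500 g × 0.679 = 3735 g as Cl₂.
(a) Concentration rise: 3735 g / 628,000 L = 5.947 mg/L = 5.95 ppm.
(a) Final FC: 2.1 + 5.95 = 8.05 ppm.

(b) Chlorine deficit: 4.4 − 2.4 = 2 ppm = 2 mg/L as Cl₂.
(b) Cl₂ equivalent needed: 2 mg/L × 578,000 L = 1,156,000 mg = 1156 g.
(b) Product at 88.4% available chlorine: 1156 / 0.884 = 1308 g.

(a) 8.05 ppm; (b) 1.31 kg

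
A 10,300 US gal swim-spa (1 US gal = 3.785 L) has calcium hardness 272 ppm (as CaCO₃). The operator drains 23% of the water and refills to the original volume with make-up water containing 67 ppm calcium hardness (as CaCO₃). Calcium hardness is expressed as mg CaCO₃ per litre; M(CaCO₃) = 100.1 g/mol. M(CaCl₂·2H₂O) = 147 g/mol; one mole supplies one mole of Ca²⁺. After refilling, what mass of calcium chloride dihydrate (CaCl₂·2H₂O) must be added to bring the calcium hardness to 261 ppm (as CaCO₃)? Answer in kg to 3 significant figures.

2.07 kg

Volume: 10,300 US gal × 3.785 L/gal = 38,986 L.
After draining 23% and refilling: 272 × 0.77 + 67 × 0.23 = 224.85 ppm.
Deficit to target: 261 − 224.85 = 36.15 mg/L.
As CaCO₃: 36.15 mg/L × 38,986 L = 1409 g; ÷ 100.1 = 14.08 mol Ca²⁺.
Mass: 14.08 × 147 = 2070 g.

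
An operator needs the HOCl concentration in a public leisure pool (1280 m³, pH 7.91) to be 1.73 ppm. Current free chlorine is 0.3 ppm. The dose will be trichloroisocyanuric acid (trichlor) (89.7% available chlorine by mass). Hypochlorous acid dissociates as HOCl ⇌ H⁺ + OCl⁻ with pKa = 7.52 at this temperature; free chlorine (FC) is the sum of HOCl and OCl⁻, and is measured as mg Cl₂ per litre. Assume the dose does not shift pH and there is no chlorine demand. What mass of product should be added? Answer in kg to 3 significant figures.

8.10 kg

Volume: 1280 m³ = 1,280,000 L.
[OCl⁻]/[HOCl] = 10^(pH − pKa) = 10^(7.91 − 7.52) = 2.455; fraction as HOCl = 1/(1 + 2.455) = 0.2895.
Free chlorine required for 1.73 ppm HOCl: 1.73 / 0.2895 = 5.977 ppm.
FC to add: 5.977 − 0.3 = 5.677 mg/L as Cl₂.
Cl₂ equivalent: 5.677 mg/L × 1,280,000 L = 7266 g.
Product at 89.7% available Cl: 7266 / 0.897 = 8100 g.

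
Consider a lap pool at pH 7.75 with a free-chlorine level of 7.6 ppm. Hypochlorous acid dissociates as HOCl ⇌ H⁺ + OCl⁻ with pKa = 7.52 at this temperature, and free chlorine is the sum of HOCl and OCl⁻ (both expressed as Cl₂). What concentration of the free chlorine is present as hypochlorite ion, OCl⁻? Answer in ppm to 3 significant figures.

[OCl⁻]/[HOCl] = 10^(pH − pKa) = 10^(7.75 − 7.52) = 10^0.23 = 1.698.
Fraction as HOCl = 1 / (1 + 1.698) = 0.3706.
OCl⁻ = (1 − 0.3706) × 7.6 ppm = 4.783 ppm.

4.78 ppm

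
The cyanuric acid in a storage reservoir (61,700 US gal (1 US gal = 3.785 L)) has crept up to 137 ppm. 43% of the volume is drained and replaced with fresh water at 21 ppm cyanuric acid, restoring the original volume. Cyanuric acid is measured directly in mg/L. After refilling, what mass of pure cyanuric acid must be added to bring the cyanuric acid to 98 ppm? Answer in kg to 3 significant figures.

Volume: 61,700 US gal × 3.785 L/gal = 233,534 L.
After draining 43% and refilling: 137 × 0.57 + 21 × 0.43 = 87.12 ppm.
Deficit to target: 98 − 87.12 = 10.88 mg/L.
Mass: 10.88 mg/L × 233,534 L = 2541 g cyanuric acid.

2.54 kg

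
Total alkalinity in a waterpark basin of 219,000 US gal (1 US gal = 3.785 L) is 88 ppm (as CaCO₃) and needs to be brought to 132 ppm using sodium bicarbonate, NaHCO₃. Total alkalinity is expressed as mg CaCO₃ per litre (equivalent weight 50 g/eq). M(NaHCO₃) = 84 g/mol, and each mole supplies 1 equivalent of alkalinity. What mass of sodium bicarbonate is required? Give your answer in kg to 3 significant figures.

Volume: 219,000 US gal × 3.785 L/gal = 828,915 L.
Alkalinity to add: (132 − 88) = 44 mg/L as CaCO₃ × 828,915 L = 36,470 g as CaCO₃.
Equivalents: 36,470 g ÷ 50 g/eq = 729.4 eq.
NaHCO₃ supplies 1 eq per mole → 729.4 mol.
Mass: 729.4 mol × 84 g/mol = 61,270 g.

61.3 kg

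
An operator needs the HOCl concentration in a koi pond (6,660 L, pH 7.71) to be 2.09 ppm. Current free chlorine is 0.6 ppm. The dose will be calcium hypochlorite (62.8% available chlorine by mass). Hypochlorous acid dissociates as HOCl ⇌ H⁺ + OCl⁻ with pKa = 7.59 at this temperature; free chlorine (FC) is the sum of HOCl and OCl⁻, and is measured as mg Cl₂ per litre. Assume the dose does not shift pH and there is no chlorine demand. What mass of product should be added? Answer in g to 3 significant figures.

[OCl⁻]/[HOCl] = 10^(pH − pKa) = 10^(7.71 − 7.59) = 1.318; fraction as HOCl = 1/(1 + 1.318) = 0.4314.
Free chlorine required for 2.09 ppm HOCl: 2.09 / 0.4314 = 4.845 ppm.
FC to add: 4.845 − 0.6 = 4.245 mg/L as Cl₂.
Cl₂ equivalent: 4.245 mg/L × 6,660 L = 28.27 g.
Product at 62.8% available Cl: 28.27 / 0.628 = 45.02 g.

45.0 g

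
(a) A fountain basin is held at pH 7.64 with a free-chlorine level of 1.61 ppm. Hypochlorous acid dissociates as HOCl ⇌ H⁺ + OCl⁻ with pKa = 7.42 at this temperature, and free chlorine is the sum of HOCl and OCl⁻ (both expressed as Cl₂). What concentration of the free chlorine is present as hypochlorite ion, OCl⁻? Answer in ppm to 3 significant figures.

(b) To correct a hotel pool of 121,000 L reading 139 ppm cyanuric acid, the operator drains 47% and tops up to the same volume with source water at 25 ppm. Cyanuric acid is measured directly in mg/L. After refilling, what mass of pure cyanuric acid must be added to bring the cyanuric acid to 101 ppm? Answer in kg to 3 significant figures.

(a) [OCl⁻]/[HOCl] = 10^(pH − pKa) = 10^(7.64 − 7.42) = 10^0.22 = 1.66.
(a) Fraction as HOCl = 1 / (1 + 1.66) = 0.376.
(a) OCl⁻ = (1 − 0.376) × 1.61 ppm = 1.005 ppm.

(b) After draining 47% and refilling: 139 × 0.53 + 25 × 0.47 = 85.42 ppm.
(b) Deficit to target: 101 − 85.42 = 15.58 mg/L.
(b) Mass: 15.58 mg/L × 121,000 L = 1885 g cyanuric acid.

(a) 1.00 ppm; (b) 1.89 kg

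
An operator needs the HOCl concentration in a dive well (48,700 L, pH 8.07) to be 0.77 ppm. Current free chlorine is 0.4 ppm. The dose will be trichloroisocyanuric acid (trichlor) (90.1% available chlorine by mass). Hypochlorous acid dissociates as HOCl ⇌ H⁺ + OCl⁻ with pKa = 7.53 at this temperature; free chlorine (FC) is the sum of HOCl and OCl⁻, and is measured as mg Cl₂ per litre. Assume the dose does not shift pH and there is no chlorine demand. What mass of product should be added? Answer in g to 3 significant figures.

164 g

[OCl⁻]/[HOCl] = 10^(pH − pKa) = 10^(8.07 − 7.53) = 3.467; fraction as HOCl = 1/(1 + 3.467) = 0.2238.
Free chlorine required for 0.77 ppm HOCl: 0.77 / 0.2238 = 3.44 ppm.
FC to add: 3.44 − 0.4 = 3.04 mg/L as Cl₂.
Cl₂ equivalent: 3.04 mg/L × 48,700 L = 148 g.
Product at 90.1% available Cl: 148 / 0.901 = 164.3 g.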